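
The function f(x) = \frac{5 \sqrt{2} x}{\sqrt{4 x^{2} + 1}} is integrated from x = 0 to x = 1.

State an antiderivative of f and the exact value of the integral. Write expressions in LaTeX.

f matches the chain-rule pattern g'(h)*h' with inner function h(x) = 2 x^{2} + \frac{1}{2}; substituting u = h(x) collapses the integral.
F(x) = \frac{5 \sqrt{2} \sqrt{4 x^{2} + 1}}{4} is an antiderivative of f.
Check: d/dx[\frac{5 \sqrt{2} \sqrt{4 x^{2} + 1}}{4}] = \frac{5 \sqrt{2} x}{\sqrt{4 x^{2} + 1}} = f(x).
F(1) = \frac{5 \sqrt{10}}{4}; F(0) = \frac{5 \sqrt{2}}{4}.
Integral = F(1) - F(0) = - \frac{5 \sqrt{2}}{4} + \frac{5 \sqrt{10}}{4}.

Antiderivative: F(x) = \frac{5 \sqrt{2} \sqrt{4 x^{2} + 1}}{4}; value = - \frac{5 \sqrt{2}}{4} + \frac{5 \sqrt{10}}{4}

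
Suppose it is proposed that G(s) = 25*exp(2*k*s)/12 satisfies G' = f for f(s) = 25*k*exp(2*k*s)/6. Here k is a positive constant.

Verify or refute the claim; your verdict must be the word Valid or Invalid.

d/ds[G] = 25*k*exp(2*k*s)/6
This equals f(s) exactly, so the claim holds.

Valid - differentiating G returns exactly f.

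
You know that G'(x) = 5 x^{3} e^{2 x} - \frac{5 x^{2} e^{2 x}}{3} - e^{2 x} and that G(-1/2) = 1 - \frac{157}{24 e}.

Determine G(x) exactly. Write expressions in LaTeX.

G'(x) has the shape u'v + uv' for u = \frac{5 x^{3}}{2} - \frac{55 x^{2}}{12} + \frac{55 x}{12} - \frac{67}{24} and v = e^{2 x} — it is the derivative of the product u*v.
A general antiderivative is \frac{\left(60 x^{3} - 110 x^{2} + 110 x - 67\right) e^{2 x}}{24} + C.
The condition gives C = 1 - \frac{157}{24 e} - (- \frac{157}{24 e}) = 1.
So G(x) = \frac{\left(60 x^{3} - 110 x^{2} + 110 x - 67\right) e^{2 x}}{24} + 1.
Check: d/dx[\frac{\left(60 x^{3} - 110 x^{2} + 110 x - 67\right) e^{2 x}}{24} + 1] = 5 x^{3} e^{2 x} - \frac{5 x^{2} e^{2 x}}{3} - e^{2 x} = G'(x).

G(x) = \frac{\left(60 x^{3} - 110 x^{2} + 110 x - 67\right) e^{2 x}}{24} + 1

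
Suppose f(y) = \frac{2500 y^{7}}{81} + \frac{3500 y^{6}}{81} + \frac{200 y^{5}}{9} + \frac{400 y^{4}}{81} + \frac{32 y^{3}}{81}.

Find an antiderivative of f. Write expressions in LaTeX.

An antiderivative is F(y) = \frac{625 y^{8}}{162} + \frac{500 y^{7}}{81} + \frac{100 y^{6}}{27} + \frac{80 y^{5}}{81} + \frac{8 y^{4}}{81}.

The substitution u = - \frac{5 y^{2}}{3} - \frac{2 y}{3} works: f is exactly (dF/du)*(du/dy) for that inner function.
Check: d/dy[\frac{625 y^{8}}{162} + \frac{500 y^{7}}{81} + \frac{100 y^{6}}{27} + \frac{80 y^{5}}{81} + \frac{8 y^{4}}{81}] = \frac{2500 y^{7}}{81} + \frac{3500 y^{6}}{81} + \frac{200 y^{5}}{9} + \frac{400 y^{4}}{81} + \frac{32 y^{3}}{81} = f(y).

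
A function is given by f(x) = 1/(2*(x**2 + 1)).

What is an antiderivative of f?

An antiderivative is F(x) = atan(x)/2.

Any candidate F(x) must reproduce f(x) exactly when differentiated.
Check: d/dx[atan(x)/2] = 1/(2*x**2 + 2), which equals f(x).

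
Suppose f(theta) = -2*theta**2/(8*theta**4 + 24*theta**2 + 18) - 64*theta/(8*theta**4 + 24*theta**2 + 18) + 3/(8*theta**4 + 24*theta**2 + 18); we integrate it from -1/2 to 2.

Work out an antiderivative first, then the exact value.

Antiderivative: F(theta) = (theta/4 + 4)/(theta**2 + 3/2); value = -215/154

Recognize the product-rule pattern: f = u'v + uv' with u = 1/(theta**2 + 3/2), v = theta/4 + 4, so integration by parts undoes it.
F(theta) = (theta/4 + 4)/(theta**2 + 3/2) is an antiderivative of f.
Check: d/dtheta[(theta/4 + 4)/(theta**2 + 3/2)] = (-2*theta**2 - 64*theta + 3)/(8*theta**4 + 24*theta**2 + 18), which equals f(theta).
F(2) = 9/11; F(-1/2) = 31/14.
Integral = F(2) - F(-1/2) = -215/154.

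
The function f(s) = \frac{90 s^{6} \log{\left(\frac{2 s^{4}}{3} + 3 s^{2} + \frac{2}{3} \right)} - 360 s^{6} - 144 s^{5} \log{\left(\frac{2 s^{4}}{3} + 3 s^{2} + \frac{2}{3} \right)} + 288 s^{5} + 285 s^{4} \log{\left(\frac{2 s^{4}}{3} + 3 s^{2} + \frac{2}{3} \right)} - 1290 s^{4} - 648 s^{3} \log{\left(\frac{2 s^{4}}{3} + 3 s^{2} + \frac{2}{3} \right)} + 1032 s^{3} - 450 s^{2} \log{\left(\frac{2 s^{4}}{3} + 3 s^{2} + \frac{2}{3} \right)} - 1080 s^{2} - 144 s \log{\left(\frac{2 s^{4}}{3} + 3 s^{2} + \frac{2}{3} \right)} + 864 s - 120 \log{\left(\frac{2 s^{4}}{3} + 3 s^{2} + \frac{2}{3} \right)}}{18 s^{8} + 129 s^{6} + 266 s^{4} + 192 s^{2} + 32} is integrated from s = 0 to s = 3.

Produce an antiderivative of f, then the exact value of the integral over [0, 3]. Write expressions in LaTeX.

Antiderivative: F(s) = - \frac{3 \left(5 s - 4\right) \log{\left(\frac{2 s^{4}}{3} + 3 s^{2} + \frac{2}{3} \right)}}{3 s^{2} + 4}; value = - \frac{33 \log{\left(\frac{245}{3} \right)}}{31} - 3 \log{\left(\frac{2}{3} \right)}

A candidate is checked by its d/ds: the result must match f(s).
F(s) = - \frac{3 \left(5 s - 4\right) \log{\left(\frac{2 s^{4}}{3} + 3 s^{2} + \frac{2}{3} \right)}}{3 s^{2} + 4} is an antiderivative of f.
Check: d/ds[- \frac{3 \left(5 s - 4\right) \log{\left(\frac{2 s^{4}}{3} + 3 s^{2} + \frac{2}{3} \right)}}{3 s^{2} + 4}] = \frac{90 s^{6} \log{\left(\frac{2 s^{4}}{3} + 3 s^{2} + \frac{2}{3} \right)} - 360 s^{6} - 144 s^{5} \log{\left(\frac{2 s^{4}}{3} + 3 s^{2} + \frac{2}{3} \right)} + 288 s^{5} + 285 s^{4} \log{\left(\frac{2 s^{4}}{3} + 3 s^{2} + \frac{2}{3} \right)} - 1290 s^{4} - 648 s^{3} \log{\left(\frac{2 s^{4}}{3} + 3 s^{2} + \frac{2}{3} \right)} + 1032 s^{3} - 450 s^{2} \log{\left(\frac{2 s^{4}}{3} + 3 s^{2} + \frac{2}{3} \right)} - 1080 s^{2} - 144 s \log{\left(\frac{2 s^{4}}{3} + 3 s^{2} + \frac{2}{3} \right)} + 864 s - 120 \log{\left(\frac{2 s^{4}}{3} + 3 s^{2} + \frac{2}{3} \right)}}{18 s^{8} + 129 s^{6} + 266 s^{4} + 192 s^{2} + 32} = f(s).
F(3) = - \frac{33 \log{\left(\frac{245}{3} \right)}}{31}; F(0) = 3 \log{\left(\frac{2}{3} \right)}.
Integral = F(3) - F(0) = - \frac{33 \log{\left(\frac{245}{3} \right)}}{31} - 3 \log{\left(\frac{2}{3} \right)}.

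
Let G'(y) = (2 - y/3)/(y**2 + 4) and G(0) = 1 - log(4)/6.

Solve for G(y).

G(y) = -log(y**2 + 4)/6 + atan(y/2) + 1

A candidate passes only if d/dy[G] lands on the given G'(y) exactly.
A general antiderivative is -log(y**2 + 4)/6 + atan(y/2) + C.
The condition gives C = 1 - log(4)/6 - (-log(4)/6) = 1.
So G(y) = -log(y**2 + 4)/6 + atan(y/2) + 1.
Check: d/dy[-log(y**2 + 4)/6 + atan(y/2) + 1] = (6 - y)/(3*y**2 + 12), which equals G'(y).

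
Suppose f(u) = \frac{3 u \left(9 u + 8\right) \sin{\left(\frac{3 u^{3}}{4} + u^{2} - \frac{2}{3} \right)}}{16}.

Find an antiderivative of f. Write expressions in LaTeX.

The substitution w = \frac{3 u^{3}}{4} + u^{2} - \frac{2}{3} works: f is exactly (dF/dw)*(dw/du) for that inner function.
Check: d/du[- \frac{3 \cos{\left(\frac{3 u^{3}}{4} + u^{2} - \frac{2}{3} \right)}}{4}] = \frac{27 u^{2} \sin{\left(\frac{3 u^{3}}{4} + u^{2} - \frac{2}{3} \right)}}{16} + \frac{3 u \sin{\left(\frac{3 u^{3}}{4} + u^{2} - \frac{2}{3} \right)}}{2}, which equals f(u).

An antiderivative is F(u) = - \frac{3 \cos{\left(\frac{3 u^{3}}{4} + u^{2} - \frac{2}{3} \right)}}{4}.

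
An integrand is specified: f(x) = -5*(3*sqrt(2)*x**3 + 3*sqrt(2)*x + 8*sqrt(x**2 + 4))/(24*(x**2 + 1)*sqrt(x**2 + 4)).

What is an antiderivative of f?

Differentiate the proposed F(x) back; it has to land on f(x) exactly.
Check: d/dx[sqrt(2)*(-15*sqrt(x**2 + 4) - 20*sqrt(2)*atan(x))/24] = (-15*sqrt(2)*x**3 - 15*sqrt(2)*x - 40*sqrt(x**2 + 4))/(24*x**2*sqrt(x**2 + 4) + 24*sqrt(x**2 + 4)), which equals f(x).

An antiderivative is F(x) = sqrt(2)*(-15*sqrt(x**2 + 4) - 20*sqrt(2)*atan(x))/24.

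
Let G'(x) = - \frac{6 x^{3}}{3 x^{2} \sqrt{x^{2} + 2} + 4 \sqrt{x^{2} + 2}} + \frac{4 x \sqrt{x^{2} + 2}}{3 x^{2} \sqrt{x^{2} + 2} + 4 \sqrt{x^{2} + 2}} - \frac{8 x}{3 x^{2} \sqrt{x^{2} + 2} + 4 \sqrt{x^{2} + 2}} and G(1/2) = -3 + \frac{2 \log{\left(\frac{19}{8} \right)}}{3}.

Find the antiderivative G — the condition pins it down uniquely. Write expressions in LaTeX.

G(x) = \frac{2 \left(- 3 \sqrt{x^{2} + 2} + \log{\left(\frac{3 x^{2}}{2} + 2 \right)}\right)}{3}

The integrand splits into summands that can be handled one at a time.
A general antiderivative is - 2 \sqrt{x^{2} + 2} + \frac{2 \log{\left(\frac{3 x^{2}}{2} + 2 \right)}}{3} + C.
The condition gives C = -3 + \frac{2 \log{\left(\frac{19}{8} \right)}}{3} - (-3 + \frac{2 \log{\left(\frac{19}{8} \right)}}{3}) = 0.
So G(x) = \frac{2 \left(- 3 \sqrt{x^{2} + 2} + \log{\left(\frac{3 x^{2}}{2} + 2 \right)}\right)}{3}.
Check: d/dx[\frac{2 \left(- 3 \sqrt{x^{2} + 2} + \log{\left(\frac{3 x^{2}}{2} + 2 \right)}\right)}{3}] = \frac{- 6 x^{3} + 4 x \sqrt{x^{2} + 2} - 8 x}{3 x^{2} \sqrt{x^{2} + 2} + 4 \sqrt{x^{2} + 2}}, which equals G'(x).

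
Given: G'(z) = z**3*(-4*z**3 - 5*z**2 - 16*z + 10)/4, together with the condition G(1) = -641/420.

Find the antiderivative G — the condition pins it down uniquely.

G(z) = -z**7/7 - 5*z**6/24 - 4*z**5/5 + 5*z**4/8 - 1

A first test for any G(z): its z-derivative must equal the given G'(z).
A general antiderivative is -z**7/7 - 5*z**6/24 - 4*z**5/5 + 5*z**4/8 + C.
The condition gives C = -641/420 - (-221/420) = -1.
So G(z) = -z**7/7 - 5*z**6/24 - 4*z**5/5 + 5*z**4/8 - 1.
Check: d/dz[-z**7/7 - 5*z**6/24 - 4*z**5/5 + 5*z**4/8 - 1] = -z**6 - 5*z**5/4 - 4*z**4 + 5*z**3/2, which equals G'(z).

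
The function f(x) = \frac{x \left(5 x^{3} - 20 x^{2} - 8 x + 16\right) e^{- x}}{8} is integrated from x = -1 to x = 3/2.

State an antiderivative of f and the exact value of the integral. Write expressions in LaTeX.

Recognize the product-rule pattern: f = u'v + uv' with u = - \frac{5 x^{4}}{8} + x^{2}, v = e^{- x}, so integration by parts undoes it.
F(x) = - \frac{x^{2} \left(5 x^{2} - 8\right) e^{- x}}{8} is an antiderivative of f.
Check: d/dx[- \frac{x^{2} \left(5 x^{2} - 8\right) e^{- x}}{8}] = \frac{\left(5 x^{4} - 20 x^{3} - 8 x^{2} + 16 x\right) e^{- x}}{8}, which equals f(x).
F(3/2) = - \frac{117}{128 e^{\frac{3}{2}}}; F(-1) = \frac{3 e}{8}.
Integral = F(3/2) - F(-1) = - \frac{3 e}{8} - \frac{117}{128 e^{\frac{3}{2}}}.

Antiderivative: F(x) = - \frac{x^{2} \left(5 x^{2} - 8\right) e^{- x}}{8}; value = - \frac{3 e}{8} - \frac{117}{128 e^{\frac{3}{2}}}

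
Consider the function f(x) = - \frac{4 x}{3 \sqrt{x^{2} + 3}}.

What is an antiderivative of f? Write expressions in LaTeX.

An antiderivative is F(x) = - \frac{4 \sqrt{x^{2} + 3}}{3}.

f matches the chain-rule pattern g'(h)*h' with inner function h(x) = x^{2} + 3; substituting u = h(x) collapses the integral.
Check: d/dx[- \frac{4 \sqrt{x^{2} + 3}}{3}] = - \frac{4 x}{3 \sqrt{x^{2} + 3}} = f(x).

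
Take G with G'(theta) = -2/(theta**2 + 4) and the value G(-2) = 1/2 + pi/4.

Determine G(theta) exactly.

G(theta) = 1/2 - atan(theta/2)

Whatever form G(theta) takes, its d/dtheta must return the stated G'(theta).
A general antiderivative is -atan(theta/2) + C.
The condition gives C = 1/2 + pi/4 - (pi/4) = 1/2.
So G(theta) = 1/2 - atan(theta/2).
Check: d/dtheta[1/2 - atan(theta/2)] = -2/(theta**2 + 4) = G'(theta).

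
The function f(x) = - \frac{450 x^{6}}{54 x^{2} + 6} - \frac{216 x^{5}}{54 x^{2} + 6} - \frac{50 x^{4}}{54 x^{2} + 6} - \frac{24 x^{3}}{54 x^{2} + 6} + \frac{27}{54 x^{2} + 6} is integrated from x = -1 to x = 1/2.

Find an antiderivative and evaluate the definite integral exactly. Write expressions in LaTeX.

Antiderivative: F(x) = - \frac{5 x^{5}}{3} - x^{4} + \frac{3 \operatorname{atan}{\left(3 x \right)}}{2}; value = - \frac{25}{32} + \frac{3 \operatorname{atan}{\left(\frac{3}{2} \right)}}{2} + \frac{3 \operatorname{atan}{\left(3 \right)}}{2}

Integrate term by term and add the pieces.
F(x) = - \frac{5 x^{5}}{3} - x^{4} + \frac{3 \operatorname{atan}{\left(3 x \right)}}{2} is an antiderivative of f.
Check: d/dx[- \frac{5 x^{5}}{3} - x^{4} + \frac{3 \operatorname{atan}{\left(3 x \right)}}{2}] = \frac{- 450 x^{6} - 216 x^{5} - 50 x^{4} - 24 x^{3} + 27}{54 x^{2} + 6}, which equals f(x).
F(1/2) = - \frac{11}{96} + \frac{3 \operatorname{atan}{\left(\frac{3}{2} \right)}}{2}; F(-1) = \frac{2}{3} - \frac{3 \operatorname{atan}{\left(3 \right)}}{2}.
Integral = F(1/2) - F(-1) = - \frac{25}{32} + \frac{3 \operatorname{atan}{\left(\frac{3}{2} \right)}}{2} + \frac{3 \operatorname{atan}{\left(3 \right)}}{2}.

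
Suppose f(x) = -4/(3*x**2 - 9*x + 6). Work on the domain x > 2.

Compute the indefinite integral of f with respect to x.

Factor the denominator (3*(x - 2)*(x - 1)) and decompose: f = 4/(3*(x - 1)) - 4/(3*(x - 2)); each piece integrates to a log, atan, or power term.
Check: d/dx[4*(-log(x - 2) + log(x - 1))/3] = -4/(3*x**2 - 9*x + 6) = f(x).

F(x) = 4*(-log(x - 2) + log(x - 1))/3 + C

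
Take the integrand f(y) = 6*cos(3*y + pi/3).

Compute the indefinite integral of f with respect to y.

F(y) = 2*sin(3*y + pi/3) + C

A candidate is checked by its d/dy: the result must match f(y).
Check: d/dy[2*sin(3*y + pi/3)] = 6*cos(3*y + pi/3) = f(y).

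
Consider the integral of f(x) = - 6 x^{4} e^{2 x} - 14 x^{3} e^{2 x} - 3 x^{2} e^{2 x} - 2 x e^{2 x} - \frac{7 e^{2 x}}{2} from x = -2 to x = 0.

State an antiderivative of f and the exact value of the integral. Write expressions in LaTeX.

Recognize the product-rule pattern: f = u'v + uv' with u = - 3 x^{4} - x^{3} - x - \frac{5}{4}, v = e^{2 x}, so integration by parts undoes it.
F(x) = - \frac{\left(12 x^{4} + 4 x^{3} + 4 x + 5\right) e^{2 x}}{4} is an antiderivative of f.
Check: d/dx[- \frac{\left(12 x^{4} + 4 x^{3} + 4 x + 5\right) e^{2 x}}{4}] = - 6 x^{4} e^{2 x} - 14 x^{3} e^{2 x} - 3 x^{2} e^{2 x} - 2 x e^{2 x} - \frac{7 e^{2 x}}{2} = f(x).
F(0) = - \frac{5}{4}; F(-2) = - \frac{157}{4 e^{4}}.
Integral = F(0) - F(-2) = - \frac{5}{4} + \frac{157}{4 e^{4}}.

Antiderivative: F(x) = - \frac{\left(12 x^{4} + 4 x^{3} + 4 x + 5\right) e^{2 x}}{4}; value = - \frac{5}{4} + \frac{157}{4 e^{4}}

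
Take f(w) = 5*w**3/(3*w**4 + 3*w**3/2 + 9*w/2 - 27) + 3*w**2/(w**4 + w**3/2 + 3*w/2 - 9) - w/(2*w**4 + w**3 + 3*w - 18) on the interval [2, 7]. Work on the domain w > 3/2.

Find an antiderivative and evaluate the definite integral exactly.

Antiderivative: F(w) = 31*log(w - 3/2)/49 + 2*log(w + 2)/147 + 25*log(w**2 + 3)/49 + 61*sqrt(3)*atan(sqrt(3)*w/3)/147; value = -25*log(7)/49 - 61*sqrt(3)*atan(2*sqrt(3)/3)/147 - 2*log(4)/147 + 2*log(9)/147 + 31*log(2)/49 + 61*sqrt(3)*atan(7*sqrt(3)/3)/147 + 31*log(11/2)/49 + 25*log(52)/49

Factor the denominator (3*(w + 2)*(2*w - 3)*(w**2 + 3)) and decompose: f = (50*w + 61)/(49*(w**2 + 3)) + 62/(49*(2*w - 3)) + 2/(147*(w + 2)); each piece integrates to a log, atan, or power term.
F(w) = 31*log(w - 3/2)/49 + 2*log(w + 2)/147 + 25*log(w**2 + 3)/49 + 61*sqrt(3)*atan(sqrt(3)*w/3)/147 is an antiderivative of f.
Check: d/dw[31*log(w - 3/2)/49 + 2*log(w + 2)/147 + 25*log(w**2 + 3)/49 + 61*sqrt(3)*atan(sqrt(3)*w/3)/147] = (10*w**3 + 18*w**2 - 3*w)/(6*w**4 + 3*w**3 + 9*w - 54), which equals f(w).
F(7) = 2*log(9)/147 + 61*sqrt(3)*atan(7*sqrt(3)/3)/147 + 31*log(11/2)/49 + 25*log(52)/49; F(2) = -31*log(2)/49 + 2*log(4)/147 + 61*sqrt(3)*atan(2*sqrt(3)/3)/147 + 25*log(7)/49.
Integral = F(7) - F(2) = -25*log(7)/49 - 61*sqrt(3)*atan(2*sqrt(3)/3)/147 - 2*log(4)/147 + 2*log(9)/147 + 31*log(2)/49 + 61*sqrt(3)*atan(7*sqrt(3)/3)/147 + 31*log(11/2)/49 + 25*log(52)/49.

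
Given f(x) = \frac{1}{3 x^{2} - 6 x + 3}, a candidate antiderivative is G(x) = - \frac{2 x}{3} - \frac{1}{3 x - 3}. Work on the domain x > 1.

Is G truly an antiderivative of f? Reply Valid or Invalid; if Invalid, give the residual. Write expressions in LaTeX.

d/dx[G] = \frac{- 2 x^{2} + 4 x - 1}{3 x^{2} - 6 x + 3}
d/dx[G] - f(x) = - \frac{2}{3} != 0.

Invalid: d/dx[G] - f = - \frac{2}{3}, which is not 0.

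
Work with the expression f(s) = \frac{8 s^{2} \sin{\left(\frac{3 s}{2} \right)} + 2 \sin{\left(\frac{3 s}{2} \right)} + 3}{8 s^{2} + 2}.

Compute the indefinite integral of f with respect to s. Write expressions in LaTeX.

Whatever form F(s) takes, F'(s) = f(s) is non-negotiable.
Check: d/ds[- \frac{2 \cos{\left(\frac{3 s}{2} \right)}}{3} + \frac{3 \operatorname{atan}{\left(2 s \right)}}{4}] = \frac{8 s^{2} \sin{\left(\frac{3 s}{2} \right)} + 2 \sin{\left(\frac{3 s}{2} \right)} + 3}{8 s^{2} + 2} = f(s).

F(s) = - \frac{2 \cos{\left(\frac{3 s}{2} \right)}}{3} + \frac{3 \operatorname{atan}{\left(2 s \right)}}{4} + C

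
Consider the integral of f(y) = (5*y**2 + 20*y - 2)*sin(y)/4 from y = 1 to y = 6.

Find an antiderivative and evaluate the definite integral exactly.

Recover f(y) by differentiating a candidate F(y); any mismatch rules it out.
F(y) = -5*y**2*cos(y)/4 + 5*y*sin(y)/2 - 5*y*cos(y) + 5*sin(y) + 3*cos(y) is an antiderivative of f.
Check: d/dy[-5*y**2*cos(y)/4 + 5*y*sin(y)/2 - 5*y*cos(y) + 5*sin(y) + 3*cos(y)] = 5*y**2*sin(y)/4 + 5*y*sin(y) - sin(y)/2, which equals f(y).
F(6) = -72*cos(6) + 20*sin(6); F(1) = -13*cos(1)/4 + 15*sin(1)/2.
Integral = F(6) - F(1) = -72*cos(6) - 15*sin(1)/2 + 20*sin(6) + 13*cos(1)/4.

Antiderivative: F(y) = -5*y**2*cos(y)/4 + 5*y*sin(y)/2 - 5*y*cos(y) + 5*sin(y) + 3*cos(y); value = -72*cos(6) - 15*sin(1)/2 + 20*sin(6) + 13*cos(1)/4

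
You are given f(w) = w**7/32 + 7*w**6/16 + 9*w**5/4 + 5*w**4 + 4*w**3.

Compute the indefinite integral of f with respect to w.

f matches the chain-rule pattern g'(h)*h' with inner function h(w) = -w**2/4 - w; substituting u = h(w) collapses the integral.
Check: d/dw[w**4*(-w - 4)**4/256] = w**7/32 + 7*w**6/16 + 9*w**5/4 + 5*w**4 + 4*w**3 = f(w).

F(w) = w**4*(-w - 4)**4/256 + C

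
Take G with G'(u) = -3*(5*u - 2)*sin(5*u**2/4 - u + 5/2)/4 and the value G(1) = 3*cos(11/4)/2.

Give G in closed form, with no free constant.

The substitution w = 5*u**2/4 - u + 5/2 works: G'(u) is exactly (dG/dw)*(dw/du) for that inner function.
A general antiderivative is 3*cos(5*u**2/4 - u + 5/2)/2 + C.
The condition gives C = 3*cos(11/4)/2 - (3*cos(11/4)/2) = 0.
So G(u) = 3*cos(5*u**2/4 - u + 5/2)/2.
Check: d/du[3*cos(5*u**2/4 - u + 5/2)/2] = -15*u*sin(5*u**2/4 - u + 5/2)/4 + 3*sin(5*u**2/4 - u + 5/2)/2, which equals G'(u).

G(u) = 3*cos(5*u**2/4 - u + 5/2)/2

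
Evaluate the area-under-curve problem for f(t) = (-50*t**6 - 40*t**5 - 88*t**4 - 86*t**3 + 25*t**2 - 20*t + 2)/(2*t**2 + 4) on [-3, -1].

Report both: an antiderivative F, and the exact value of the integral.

Antiderivative: F(t) = -(10*t**5 + 10*t**4 - 4*t**3 + 3*t**2 - t + 4*log(t**2/2 + 1) + 6)/2; value = -745 - 2*log(3/2) + 2*log(11/2)

Differentiate the proposed F(t) back; it has to land on f(t) exactly.
F(t) = -(10*t**5 + 10*t**4 - 4*t**3 + 3*t**2 - t + 4*log(t**2/2 + 1) + 6)/2 is an antiderivative of f.
Check: d/dt[-(10*t**5 + 10*t**4 - 4*t**3 + 3*t**2 - t + 4*log(t**2/2 + 1) + 6)/2] = (-50*t**6 - 40*t**5 - 88*t**4 - 86*t**3 + 25*t**2 - 20*t + 2)/(2*t**2 + 4) = f(t).
F(-1) = -7 - 2*log(3/2); F(-3) = 738 - 2*log(11/2).
Integral = F(-1) - F(-3) = -745 - 2*log(3/2) + 2*log(11/2).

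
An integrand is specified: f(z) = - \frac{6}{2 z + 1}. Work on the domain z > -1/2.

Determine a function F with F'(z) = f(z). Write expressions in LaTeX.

An antiderivative is F(z) = - 3 \log{\left(2 z + 1 \right)}.

A first test for any F(z): its z-derivative must equal f(z) identically.
Check: d/dz[- 3 \log{\left(2 z + 1 \right)}] = - \frac{6}{2 z + 1} = f(z).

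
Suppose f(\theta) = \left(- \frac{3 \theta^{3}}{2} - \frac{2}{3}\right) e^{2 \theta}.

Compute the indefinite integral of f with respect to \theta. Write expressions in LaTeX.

Recognize the product-rule pattern: f = u'v + uv' with u = - \frac{3 \theta^{3}}{4} + \frac{9 \theta^{2}}{8} - \frac{9 \theta}{8} + \frac{11}{48}, v = e^{2 \theta}, so integration by parts undoes it.
Check: d/d\theta[- \frac{\left(36 \theta^{3} - 54 \theta^{2} + 54 \theta - 11\right) e^{2 \theta}}{48}] = - \frac{3 \theta^{3} e^{2 \theta}}{2} - \frac{2 e^{2 \theta}}{3}, which equals f(\theta).

F(\theta) = - \frac{\left(36 \theta^{3} - 54 \theta^{2} + 54 \theta - 11\right) e^{2 \theta}}{48} + C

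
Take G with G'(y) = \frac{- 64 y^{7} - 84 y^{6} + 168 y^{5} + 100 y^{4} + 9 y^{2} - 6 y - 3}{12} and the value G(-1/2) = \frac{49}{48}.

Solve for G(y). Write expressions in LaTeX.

G(y) = - \frac{2 y^{8}}{3} - y^{7} + \frac{7 y^{6}}{3} + \frac{5 y^{5}}{3} + \frac{y^{3}}{4} - \frac{y^{2}}{4} - \frac{y}{4} + 1

G'(y) has the shape u'v + uv' for u = \frac{2 y^{5}}{3} + \frac{5 y^{4}}{3} - \frac{1}{4} and v = - y^{3} + y^{2} + y — it is the derivative of the product u*v.
A general antiderivative is \left(- y^{3} + y^{2} + y\right) \left(\frac{2 y^{5}}{3} + \frac{5 y^{4}}{3} - \frac{1}{4}\right) + C.
The condition gives C = \frac{49}{48} - (\frac{1}{48}) = 1.
So G(y) = - \frac{2 y^{8}}{3} - y^{7} + \frac{7 y^{6}}{3} + \frac{5 y^{5}}{3} + \frac{y^{3}}{4} - \frac{y^{2}}{4} - \frac{y}{4} + 1.
Check: d/dy[- \frac{2 y^{8}}{3} - y^{7} + \frac{7 y^{6}}{3} + \frac{5 y^{5}}{3} + \frac{y^{3}}{4} - \frac{y^{2}}{4} - \frac{y}{4} + 1] = - \frac{16 y^{7}}{3} - 7 y^{6} + 14 y^{5} + \frac{25 y^{4}}{3} + \frac{3 y^{2}}{4} - \frac{y}{2} - \frac{1}{4}, which equals G'(y).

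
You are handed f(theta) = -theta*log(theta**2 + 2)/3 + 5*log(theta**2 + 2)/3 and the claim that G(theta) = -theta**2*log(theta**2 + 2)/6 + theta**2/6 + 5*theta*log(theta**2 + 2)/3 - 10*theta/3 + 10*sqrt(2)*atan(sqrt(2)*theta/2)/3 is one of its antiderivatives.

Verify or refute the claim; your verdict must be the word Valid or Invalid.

d/dtheta[G] = (-theta**3*log(theta**2 + 2) + 5*theta**2*log(theta**2 + 2) - 2*theta*log(theta**2 + 2) + 2*theta + 10*log(theta**2 + 2))/(3*theta**2 + 6)
d/dtheta[G] - f(theta) = 2*theta/(3*theta**2 + 6) != 0.

Invalid: d/dtheta[G] - f = 2*theta/(3*theta**2 + 6), which is not 0.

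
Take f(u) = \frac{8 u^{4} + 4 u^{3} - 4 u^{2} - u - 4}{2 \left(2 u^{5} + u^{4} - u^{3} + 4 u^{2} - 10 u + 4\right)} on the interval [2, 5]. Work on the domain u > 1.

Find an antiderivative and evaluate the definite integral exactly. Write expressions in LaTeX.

Factor the denominator (2 \left(u - 1\right) \left(u + 2\right) \left(2 u - 1\right) \left(u^{2} + 2\right)) and decompose: f = \frac{2 u + 1}{2 \left(u^{2} + 2\right)} + \frac{4}{5 \left(2 u - 1\right)} + \frac{13}{30 \left(u + 2\right)} + \frac{1}{6 \left(u - 1\right)}; each piece integrates to a log, atan, or power term.
F(u) = \frac{\log{\left(u - 1 \right)}}{6} + \frac{2 \log{\left(u - \frac{1}{2} \right)}}{5} + \frac{13 \log{\left(u + 2 \right)}}{30} + \frac{\log{\left(u^{2} + 2 \right)}}{2} + \frac{\sqrt{2} \operatorname{atan}{\left(\frac{\sqrt{2} u}{2} \right)}}{4} is an antiderivative of f.
Check: d/du[\frac{\log{\left(u - 1 \right)}}{6} + \frac{2 \log{\left(u - \frac{1}{2} \right)}}{5} + \frac{13 \log{\left(u + 2 \right)}}{30} + \frac{\log{\left(u^{2} + 2 \right)}}{2} + \frac{\sqrt{2} \operatorname{atan}{\left(\frac{\sqrt{2} u}{2} \right)}}{4}] = \frac{8 u^{4} + 4 u^{3} - 4 u^{2} - u - 4}{4 u^{5} + 2 u^{4} - 2 u^{3} + 8 u^{2} - 20 u + 8}, which equals f(u).
F(5) = \frac{\log{\left(4 \right)}}{6} + \frac{\sqrt{2} \operatorname{atan}{\left(\frac{5 \sqrt{2}}{2} \right)}}{4} + \frac{2 \log{\left(\frac{9}{2} \right)}}{5} + \frac{13 \log{\left(7 \right)}}{30} + \frac{\log{\left(27 \right)}}{2}; F(2) = \frac{2 \log{\left(\frac{3}{2} \right)}}{5} + \frac{\sqrt{2} \operatorname{atan}{\left(\sqrt{2} \right)}}{4} + \frac{13 \log{\left(4 \right)}}{30} + \frac{\log{\left(6 \right)}}{2}.
Integral = F(5) - F(2) = - \frac{\log{\left(6 \right)}}{2} - \frac{4 \log{\left(4 \right)}}{15} - \frac{\sqrt{2} \operatorname{atan}{\left(\sqrt{2} \right)}}{4} - \frac{2 \log{\left(\frac{3}{2} \right)}}{5} + \frac{\sqrt{2} \operatorname{atan}{\left(\frac{5 \sqrt{2}}{2} \right)}}{4} + \frac{2 \log{\left(\frac{9}{2} \right)}}{5} + \frac{13 \log{\left(7 \right)}}{30} + \frac{\log{\left(27 \right)}}{2}.

Antiderivative: F(u) = \frac{\log{\left(u - 1 \right)}}{6} + \frac{2 \log{\left(u - \frac{1}{2} \right)}}{5} + \frac{13 \log{\left(u + 2 \right)}}{30} + \frac{\log{\left(u^{2} + 2 \right)}}{2} + \frac{\sqrt{2} \operatorname{atan}{\left(\frac{\sqrt{2} u}{2} \right)}}{4}; value = - \frac{\log{\left(6 \right)}}{2} - \frac{4 \log{\left(4 \right)}}{15} - \frac{\sqrt{2} \operatorname{atan}{\left(\sqrt{2} \right)}}{4} - \frac{2 \log{\left(\frac{3}{2} \right)}}{5} + \frac{\sqrt{2} \operatorname{atan}{\left(\frac{5 \sqrt{2}}{2} \right)}}{4} + \frac{2 \log{\left(\frac{9}{2} \right)}}{5} + \frac{13 \log{\left(7 \right)}}{30} + \frac{\log{\left(27 \right)}}{2}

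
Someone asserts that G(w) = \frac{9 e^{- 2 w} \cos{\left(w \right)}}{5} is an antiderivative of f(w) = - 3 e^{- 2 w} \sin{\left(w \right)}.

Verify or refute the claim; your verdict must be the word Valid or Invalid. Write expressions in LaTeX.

Invalid: d/dw[G] - f = \frac{\left(6 \sin{\left(w \right)} - 18 \cos{\left(w \right)}\right) e^{- 2 w}}{5}, which is not 0.

d/dw[G] = \frac{\left(- 9 \sin{\left(w \right)} - 18 \cos{\left(w \right)}\right) e^{- 2 w}}{5}
d/dw[G] - f(w) = \frac{\left(6 \sin{\left(w \right)} - 18 \cos{\left(w \right)}\right) e^{- 2 w}}{5} != 0.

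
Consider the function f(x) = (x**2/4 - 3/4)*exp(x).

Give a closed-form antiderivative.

An antiderivative is F(x) = (x**2 - 2*x - 1)*exp(x)/4.

Recognize the product-rule pattern: f = u'v + uv' with u = x**2/4 - x/2 - 1/4, v = exp(x), so integration by parts undoes it.
Check: d/dx[(x**2 - 2*x - 1)*exp(x)/4] = x**2*exp(x)/4 - 3*exp(x)/4, which equals f(x).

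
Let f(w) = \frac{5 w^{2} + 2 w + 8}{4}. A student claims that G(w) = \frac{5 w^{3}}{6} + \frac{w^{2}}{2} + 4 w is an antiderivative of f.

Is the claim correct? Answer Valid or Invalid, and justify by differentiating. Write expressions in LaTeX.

Invalid: d/dw[G] - f = \frac{5 w^{2}}{4} + \frac{w}{2} + 2, which is not 0.

d/dw[G] = \frac{5 w^{2}}{2} + w + 4
d/dw[G] - f(w) = \frac{5 w^{2}}{4} + \frac{w}{2} + 2 != 0.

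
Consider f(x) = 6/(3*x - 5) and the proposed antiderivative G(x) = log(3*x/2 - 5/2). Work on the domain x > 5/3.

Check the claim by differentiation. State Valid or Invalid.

d/dx[G] = 3/(3*x - 5)
d/dx[G] - f(x) = -3/(3*x - 5) != 0.

Invalid: d/dx[G] - f = -3/(3*x - 5), which is not 0.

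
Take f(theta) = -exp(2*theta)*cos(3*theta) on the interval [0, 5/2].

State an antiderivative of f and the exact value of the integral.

An antiderivative F(theta) passes only if d/dtheta[F] lands on f(theta) exactly.
F(theta) = -3*exp(2*theta)*sin(3*theta)/13 - 2*exp(2*theta)*cos(3*theta)/13 is an antiderivative of f.
Check: d/dtheta[-3*exp(2*theta)*sin(3*theta)/13 - 2*exp(2*theta)*cos(3*theta)/13] = -exp(2*theta)*cos(3*theta) = f(theta).
F(5/2) = -3*exp(5)*sin(15/2)/13 - 2*exp(5)*cos(15/2)/13; F(0) = -2/13.
Integral = F(5/2) - F(0) = -3*exp(5)*sin(15/2)/13 - 2*exp(5)*cos(15/2)/13 + 2/13.

Antiderivative: F(theta) = -3*exp(2*theta)*sin(3*theta)/13 - 2*exp(2*theta)*cos(3*theta)/13; value = -3*exp(5)*sin(15/2)/13 - 2*exp(5)*cos(15/2)/13 + 2/13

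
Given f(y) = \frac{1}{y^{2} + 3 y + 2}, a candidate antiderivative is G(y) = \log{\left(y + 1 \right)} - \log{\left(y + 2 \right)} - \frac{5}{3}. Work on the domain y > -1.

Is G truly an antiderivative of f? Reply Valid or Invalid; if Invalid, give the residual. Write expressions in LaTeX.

d/dy[G] = \frac{1}{y^{2} + 3 y + 2}
This equals f(y) exactly, so the claim holds.

Valid - the claim checks out under differentiation.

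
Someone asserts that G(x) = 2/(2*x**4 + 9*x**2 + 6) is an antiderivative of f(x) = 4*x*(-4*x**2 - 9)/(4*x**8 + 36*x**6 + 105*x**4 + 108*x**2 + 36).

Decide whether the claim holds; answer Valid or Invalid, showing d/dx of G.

Valid - the claim checks out under differentiation.

d/dx[G] = (-16*x**3 - 36*x)/(4*x**8 + 36*x**6 + 105*x**4 + 108*x**2 + 36)
This equals f(x) exactly, so the claim holds.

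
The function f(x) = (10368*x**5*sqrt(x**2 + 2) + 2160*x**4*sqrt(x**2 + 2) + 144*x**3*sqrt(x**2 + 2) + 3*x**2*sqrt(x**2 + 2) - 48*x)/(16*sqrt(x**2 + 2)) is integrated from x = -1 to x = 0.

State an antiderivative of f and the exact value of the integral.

An antiderivative F(x) passes only if d/dx[F] lands on f(x) exactly.
F(x) = 108*x**6 + 27*x**5 + 9*x**4/4 + x**3/16 - 3*sqrt(x**2 + 2) is an antiderivative of f.
Check: d/dx[108*x**6 + 27*x**5 + 9*x**4/4 + x**3/16 - 3*sqrt(x**2 + 2)] = (10368*x**5*sqrt(x**2 + 2) + 2160*x**4*sqrt(x**2 + 2) + 144*x**3*sqrt(x**2 + 2) + 3*x**2*sqrt(x**2 + 2) - 48*x)/(16*sqrt(x**2 + 2)) = f(x).
F(0) = -3*sqrt(2); F(-1) = 1331/16 - 3*sqrt(3).
Integral = F(0) - F(-1) = -1331/16 - 3*sqrt(2) + 3*sqrt(3).

Antiderivative: F(x) = 108*x**6 + 27*x**5 + 9*x**4/4 + x**3/16 - 3*sqrt(x**2 + 2); value = -1331/16 - 3*sqrt(2) + 3*sqrt(3)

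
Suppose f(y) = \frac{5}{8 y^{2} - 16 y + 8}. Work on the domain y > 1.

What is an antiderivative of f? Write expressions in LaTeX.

Whatever form F(y) takes, F'(y) = f(y) is non-negotiable.
Check: d/dy[- \frac{5}{8 y - 8}] = \frac{5}{8 y^{2} - 16 y + 8} = f(y).

An antiderivative is F(y) = - \frac{5}{8 y - 8}.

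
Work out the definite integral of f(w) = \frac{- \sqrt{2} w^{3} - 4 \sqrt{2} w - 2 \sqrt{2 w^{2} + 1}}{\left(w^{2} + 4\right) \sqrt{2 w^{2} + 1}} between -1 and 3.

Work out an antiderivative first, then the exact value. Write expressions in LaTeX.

A first test for any F(w): its w-derivative must equal f(w) identically.
F(w) = - \frac{\sqrt{2} \sqrt{2 w^{2} + 1} + 2 \operatorname{atan}{\left(\frac{w}{2} \right)}}{2} is an antiderivative of f.
Check: d/dw[- \frac{\sqrt{2} \sqrt{2 w^{2} + 1} + 2 \operatorname{atan}{\left(\frac{w}{2} \right)}}{2}] = \frac{- \sqrt{2} w^{3} - 4 \sqrt{2} w - 2 \sqrt{2 w^{2} + 1}}{w^{2} \sqrt{2 w^{2} + 1} + 4 \sqrt{2 w^{2} + 1}}, which equals f(w).
F(3) = - \frac{\sqrt{38}}{2} - \operatorname{atan}{\left(\frac{3}{2} \right)}; F(-1) = - \frac{\sqrt{6}}{2} + \operatorname{atan}{\left(\frac{1}{2} \right)}.
Integral = F(3) - F(-1) = - \frac{\sqrt{38}}{2} - \operatorname{atan}{\left(\frac{3}{2} \right)} - \operatorname{atan}{\left(\frac{1}{2} \right)} + \frac{\sqrt{6}}{2}.

Antiderivative: F(w) = - \frac{\sqrt{2} \sqrt{2 w^{2} + 1} + 2 \operatorname{atan}{\left(\frac{w}{2} \right)}}{2}; value = - \frac{\sqrt{38}}{2} - \operatorname{atan}{\left(\frac{3}{2} \right)} - \operatorname{atan}{\left(\frac{1}{2} \right)} + \frac{\sqrt{6}}{2}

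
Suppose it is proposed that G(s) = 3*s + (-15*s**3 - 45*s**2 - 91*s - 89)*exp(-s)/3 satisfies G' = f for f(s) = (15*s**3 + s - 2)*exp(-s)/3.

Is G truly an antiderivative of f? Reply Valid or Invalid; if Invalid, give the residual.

Invalid: d/ds[G] - f = 3, which is not 0.

d/ds[G] = (15*s**3 + s + 9*exp(s) - 2)*exp(-s)/3
d/ds[G] - f(s) = 3 != 0.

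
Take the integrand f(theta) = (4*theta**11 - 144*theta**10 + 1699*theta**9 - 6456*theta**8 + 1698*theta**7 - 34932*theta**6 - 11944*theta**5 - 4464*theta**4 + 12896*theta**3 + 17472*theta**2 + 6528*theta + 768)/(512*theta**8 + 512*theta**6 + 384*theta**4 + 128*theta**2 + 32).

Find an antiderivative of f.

An antiderivative is F(theta) = (theta**2 - 12*theta - 4)**4/(128*(4*theta**4 + 2*theta**2 + 1)).

f has the shape u'v + uv' for u = 1/(2*theta**4 + theta**2 + 1/2) and v = (theta**2/4 - 3*theta - 1)**4 — it is the derivative of the product u*v.
Check: d/dtheta[(theta**2 - 12*theta - 4)**4/(128*(4*theta**4 + 2*theta**2 + 1))] = (4*theta**11 - 144*theta**10 + 1699*theta**9 - 6456*theta**8 + 1698*theta**7 - 34932*theta**6 - 11944*theta**5 - 4464*theta**4 + 12896*theta**3 + 17472*theta**2 + 6528*theta + 768)/(512*theta**8 + 512*theta**6 + 384*theta**4 + 128*theta**2 + 32) = f(theta).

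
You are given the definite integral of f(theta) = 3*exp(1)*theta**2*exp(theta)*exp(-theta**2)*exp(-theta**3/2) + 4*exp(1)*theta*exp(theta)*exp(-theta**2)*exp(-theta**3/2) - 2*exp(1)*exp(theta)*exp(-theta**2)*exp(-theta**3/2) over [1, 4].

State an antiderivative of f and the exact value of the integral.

Antiderivative: F(theta) = -2*exp(1)*exp(theta)*exp(-theta**2)*exp(-theta**3/2); value = -2*exp(-43) + 2*exp(1/2)

f matches the chain-rule pattern g'(h)*h' with inner function h(theta) = -theta**3/2 - theta**2 + theta + 1; substituting u = h(theta) collapses the integral.
F(theta) = -2*exp(1)*exp(theta)*exp(-theta**2)*exp(-theta**3/2) is an antiderivative of f.
Check: d/dtheta[-2*exp(1)*exp(theta)*exp(-theta**2)*exp(-theta**3/2)] = (3*exp(1)*theta**2*exp(theta) + 4*exp(1)*theta*exp(theta) - 2*exp(1)*exp(theta))*exp(-theta**2)*exp(-theta**3/2), which equals f(theta).
F(4) = -2*exp(-43); F(1) = -2*exp(1/2).
Integral = F(4) - F(1) = -2*exp(-43) + 2*exp(1/2).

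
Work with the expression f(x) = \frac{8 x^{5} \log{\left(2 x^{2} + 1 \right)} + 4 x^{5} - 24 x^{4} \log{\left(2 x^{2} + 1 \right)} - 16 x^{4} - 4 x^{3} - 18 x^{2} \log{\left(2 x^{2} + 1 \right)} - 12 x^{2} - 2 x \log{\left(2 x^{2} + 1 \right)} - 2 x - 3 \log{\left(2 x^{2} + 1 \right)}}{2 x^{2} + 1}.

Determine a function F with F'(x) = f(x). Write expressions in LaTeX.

Recognize the product-rule pattern: f = u'v + uv' with u = x^{4} - 4 x^{3} - x^{2} - 3 x - \frac{1}{2}, v = \log{\left(2 x^{2} + 1 \right)}, so integration by parts undoes it.
Check: d/dx[x^{4} \log{\left(2 x^{2} + 1 \right)} - 4 x^{3} \log{\left(2 x^{2} + 1 \right)} - x^{2} \log{\left(2 x^{2} + 1 \right)} - 3 x \log{\left(2 x^{2} + 1 \right)} - \frac{\log{\left(2 x^{2} + 1 \right)}}{2}] = \frac{8 x^{5} \log{\left(2 x^{2} + 1 \right)} + 4 x^{5} - 24 x^{4} \log{\left(2 x^{2} + 1 \right)} - 16 x^{4} - 4 x^{3} - 18 x^{2} \log{\left(2 x^{2} + 1 \right)} - 12 x^{2} - 2 x \log{\left(2 x^{2} + 1 \right)} - 2 x - 3 \log{\left(2 x^{2} + 1 \right)}}{2 x^{2} + 1} = f(x).

An antiderivative is F(x) = x^{4} \log{\left(2 x^{2} + 1 \right)} - 4 x^{3} \log{\left(2 x^{2} + 1 \right)} - x^{2} \log{\left(2 x^{2} + 1 \right)} - 3 x \log{\left(2 x^{2} + 1 \right)} - \frac{\log{\left(2 x^{2} + 1 \right)}}{2}.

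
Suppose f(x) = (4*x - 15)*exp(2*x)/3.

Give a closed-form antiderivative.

An antiderivative is F(x) = (4*x - 17)*exp(2*x)/6.

Recognize the product-rule pattern: f = u'v + uv' with u = 2*x/3 - 17/6, v = exp(2*x), so integration by parts undoes it.
Check: d/dx[(4*x - 17)*exp(2*x)/6] = 4*x*exp(2*x)/3 - 5*exp(2*x), which equals f(x).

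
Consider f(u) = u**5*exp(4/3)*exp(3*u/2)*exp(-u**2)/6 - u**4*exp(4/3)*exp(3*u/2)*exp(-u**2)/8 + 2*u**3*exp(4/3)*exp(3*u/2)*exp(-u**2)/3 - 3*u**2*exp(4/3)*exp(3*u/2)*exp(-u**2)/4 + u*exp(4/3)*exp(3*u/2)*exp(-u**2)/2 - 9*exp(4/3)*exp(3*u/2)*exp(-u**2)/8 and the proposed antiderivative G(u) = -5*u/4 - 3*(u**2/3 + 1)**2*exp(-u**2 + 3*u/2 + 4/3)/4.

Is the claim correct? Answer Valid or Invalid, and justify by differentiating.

d/du[G] = u**5*exp(4/3)*exp(3*u/2)*exp(-u**2)/6 - u**4*exp(4/3)*exp(3*u/2)*exp(-u**2)/8 + 2*u**3*exp(4/3)*exp(3*u/2)*exp(-u**2)/3 - 3*u**2*exp(4/3)*exp(3*u/2)*exp(-u**2)/4 + u*exp(4/3)*exp(3*u/2)*exp(-u**2)/2 - 9*exp(4/3)*exp(3*u/2)*exp(-u**2)/8 - 5/4
d/du[G] - f(u) = -5/4 != 0.

Invalid: d/du[G] - f = -5/4, which is not 0.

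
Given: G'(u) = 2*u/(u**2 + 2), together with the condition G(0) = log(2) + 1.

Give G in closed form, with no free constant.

G(u) = log(u**2 + 2) + 1

The substitution w = u**2 + 2 works: G'(u) is exactly (dG/dw)*(dw/du) for that inner function.
A general antiderivative is log(u**2 + 2) + C.
The condition gives C = log(2) + 1 - (log(2)) = 1.
So G(u) = log(u**2 + 2) + 1.
Check: d/du[log(u**2 + 2) + 1] = 2*u/(u**2 + 2) = G'(u).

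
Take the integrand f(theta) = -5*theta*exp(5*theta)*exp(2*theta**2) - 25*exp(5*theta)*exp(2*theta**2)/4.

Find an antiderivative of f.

f matches the chain-rule pattern g'(h)*h' with inner function h(theta) = 2*theta**2 + 5*theta; substituting u = h(theta) collapses the integral.
Check: d/dtheta[-5*exp(5*theta)*exp(2*theta**2)/4] = -5*theta*exp(5*theta)*exp(2*theta**2) - 25*exp(5*theta)*exp(2*theta**2)/4 = f(theta).

An antiderivative is F(theta) = -5*exp(5*theta)*exp(2*theta**2)/4.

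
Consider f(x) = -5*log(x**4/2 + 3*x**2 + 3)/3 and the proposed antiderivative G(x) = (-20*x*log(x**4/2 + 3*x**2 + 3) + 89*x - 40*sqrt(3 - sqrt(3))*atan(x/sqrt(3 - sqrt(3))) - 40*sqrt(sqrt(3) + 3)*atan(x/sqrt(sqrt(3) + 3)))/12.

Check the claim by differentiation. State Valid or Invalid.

Invalid: d/dx[G] - f = 3/4, which is not 0.

d/dx[G] = 3/4 - 5*log(x**4/2 + 3*x**2 + 3)/3
d/dx[G] - f(x) = 3/4 != 0.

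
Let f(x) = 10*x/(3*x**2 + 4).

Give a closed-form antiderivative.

f matches the chain-rule pattern g'(h)*h' with inner function h(x) = 3*x**2/2 + 2; substituting u = h(x) collapses the integral.
Check: d/dx[5*log(3*x**2/2 + 2)/3] = 10*x/(3*x**2 + 4) = f(x).

An antiderivative is F(x) = 5*log(3*x**2/2 + 2)/3.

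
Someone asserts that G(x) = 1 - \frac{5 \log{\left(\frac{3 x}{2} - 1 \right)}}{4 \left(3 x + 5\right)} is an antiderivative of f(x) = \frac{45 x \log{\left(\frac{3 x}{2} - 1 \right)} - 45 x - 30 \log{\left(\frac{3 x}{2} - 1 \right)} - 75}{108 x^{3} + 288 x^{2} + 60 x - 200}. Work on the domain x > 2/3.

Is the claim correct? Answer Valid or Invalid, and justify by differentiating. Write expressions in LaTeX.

Valid - the claim checks out under differentiation.

d/dx[G] = \frac{45 x \log{\left(\frac{3 x}{2} - 1 \right)} - 45 x - 30 \log{\left(\frac{3 x}{2} - 1 \right)} - 75}{108 x^{3} + 288 x^{2} + 60 x - 200}
This equals f(x) exactly, so the claim holds.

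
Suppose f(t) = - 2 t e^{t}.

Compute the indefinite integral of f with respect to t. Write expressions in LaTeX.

Recognize the product-rule pattern: f = u'v + uv' with u = 2 - 2 t, v = e^{t}, so integration by parts undoes it.
Check: d/dt[- 2 t e^{t} + 2 e^{t}] = - 2 t e^{t} = f(t).

F(t) = - 2 t e^{t} + 2 e^{t} + C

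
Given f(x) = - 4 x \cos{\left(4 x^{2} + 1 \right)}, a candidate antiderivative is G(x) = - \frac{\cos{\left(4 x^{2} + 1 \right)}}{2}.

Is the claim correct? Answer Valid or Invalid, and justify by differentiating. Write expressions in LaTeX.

d/dx[G] = 4 x \sin{\left(4 x^{2} + 1 \right)}
d/dx[G] - f(x) = 4 x \sin{\left(4 x^{2} + 1 \right)} + 4 x \cos{\left(4 x^{2} + 1 \right)} != 0.

Invalid: d/dx[G] - f = 4 x \sin{\left(4 x^{2} + 1 \right)} + 4 x \cos{\left(4 x^{2} + 1 \right)}, which is not 0.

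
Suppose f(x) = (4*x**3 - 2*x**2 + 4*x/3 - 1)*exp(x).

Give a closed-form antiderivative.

An antiderivative is F(x) = (12*x**3 - 42*x**2 + 88*x - 91)*exp(x)/3.

Recognize the product-rule pattern: f = u'v + uv' with u = 4*x**3 - 14*x**2 + 88*x/3 - 91/3, v = exp(x), so integration by parts undoes it.
Check: d/dx[(12*x**3 - 42*x**2 + 88*x - 91)*exp(x)/3] = 4*x**3*exp(x) - 2*x**2*exp(x) + 4*x*exp(x)/3 - exp(x), which equals f(x).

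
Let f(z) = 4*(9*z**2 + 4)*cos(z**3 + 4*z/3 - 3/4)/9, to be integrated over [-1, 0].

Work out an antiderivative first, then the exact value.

Antiderivative: F(z) = 4*sin(z**3 + 4*z/3 - 3/4)/3; value = -4*sin(3/4)/3 + 4*sin(37/12)/3

The substitution u = z**3 + 4*z/3 - 3/4 works: f is exactly (dF/du)*(du/dz) for that inner function.
F(z) = 4*sin(z**3 + 4*z/3 - 3/4)/3 is an antiderivative of f.
Check: d/dz[4*sin(z**3 + 4*z/3 - 3/4)/3] = 4*z**2*cos(z**3 + 4*z/3 - 3/4) + 16*cos(z**3 + 4*z/3 - 3/4)/9, which equals f(z).
F(0) = -4*sin(3/4)/3; F(-1) = -4*sin(37/12)/3.
Integral = F(0) - F(-1) = -4*sin(3/4)/3 + 4*sin(37/12)/3.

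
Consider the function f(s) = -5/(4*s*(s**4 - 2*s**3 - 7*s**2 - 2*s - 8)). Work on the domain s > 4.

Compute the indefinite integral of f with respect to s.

F(s) = (255*log(s) - 5*log(s - 4) - 34*log(s + 2) - 108*log(s**2 + 1) - 48*atan(s))/1632 + C

The denominator factors as 4*s*(s - 4)*(s + 2)*(s**2 + 1); partial fractions split f into directly integrable pieces: -(9*s + 2)/(68*(s**2 + 1)) - 1/(48*(s + 2)) - 5/(1632*(s - 4)) + 5/(32*s).
Check: d/ds[(255*log(s) - 5*log(s - 4) - 34*log(s + 2) - 108*log(s**2 + 1) - 48*atan(s))/1632] = -5/(4*s**5 - 8*s**4 - 28*s**3 - 8*s**2 - 32*s), which equals f(s).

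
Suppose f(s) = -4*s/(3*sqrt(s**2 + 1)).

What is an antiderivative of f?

An antiderivative is F(s) = -4*sqrt(s**2 + 1)/3.

The substitution u = s**2 + 1 works: f is exactly (dF/du)*(du/ds) for that inner function.
Check: d/ds[-4*sqrt(s**2 + 1)/3] = -4*s/(3*sqrt(s**2 + 1)) = f(s).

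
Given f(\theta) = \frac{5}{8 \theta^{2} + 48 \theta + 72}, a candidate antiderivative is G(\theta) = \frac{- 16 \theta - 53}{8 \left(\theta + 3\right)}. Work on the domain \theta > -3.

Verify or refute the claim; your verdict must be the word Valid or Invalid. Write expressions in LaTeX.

Valid. The derivative of G reproduces f.

d/d\theta[G] = \frac{5}{8 \theta^{2} + 48 \theta + 72}
This equals f(\theta) exactly, so the claim holds.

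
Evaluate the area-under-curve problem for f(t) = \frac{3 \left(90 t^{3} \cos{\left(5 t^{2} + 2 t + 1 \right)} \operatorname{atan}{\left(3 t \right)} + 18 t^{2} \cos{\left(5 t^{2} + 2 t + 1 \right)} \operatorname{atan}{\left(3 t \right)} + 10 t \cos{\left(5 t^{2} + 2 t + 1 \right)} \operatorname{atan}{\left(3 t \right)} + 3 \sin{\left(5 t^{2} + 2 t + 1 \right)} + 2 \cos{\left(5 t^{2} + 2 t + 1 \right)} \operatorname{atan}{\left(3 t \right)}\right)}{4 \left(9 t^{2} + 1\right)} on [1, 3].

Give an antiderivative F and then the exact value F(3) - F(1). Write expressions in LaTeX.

f has the shape u'v + uv' for u = \frac{3 \operatorname{atan}{\left(3 t \right)}}{4} and v = \sin{\left(5 t^{2} + 2 t + 1 \right)} — it is the derivative of the product u*v.
F(t) = \frac{3 \sin{\left(5 t^{2} + 2 t + 1 \right)} \operatorname{atan}{\left(3 t \right)}}{4} is an antiderivative of f.
Check: d/dt[\frac{3 \sin{\left(5 t^{2} + 2 t + 1 \right)} \operatorname{atan}{\left(3 t \right)}}{4}] = \frac{270 t^{3} \cos{\left(5 t^{2} + 2 t + 1 \right)} \operatorname{atan}{\left(3 t \right)} + 54 t^{2} \cos{\left(5 t^{2} + 2 t + 1 \right)} \operatorname{atan}{\left(3 t \right)} + 30 t \cos{\left(5 t^{2} + 2 t + 1 \right)} \operatorname{atan}{\left(3 t \right)} + 9 \sin{\left(5 t^{2} + 2 t + 1 \right)} + 6 \cos{\left(5 t^{2} + 2 t + 1 \right)} \operatorname{atan}{\left(3 t \right)}}{36 t^{2} + 4}, which equals f(t).
F(3) = \frac{3 \sin{\left(52 \right)} \operatorname{atan}{\left(9 \right)}}{4}; F(1) = \frac{3 \sin{\left(8 \right)} \operatorname{atan}{\left(3 \right)}}{4}.
Integral = F(3) - F(1) = - \frac{3 \sin{\left(8 \right)} \operatorname{atan}{\left(3 \right)}}{4} + \frac{3 \sin{\left(52 \right)} \operatorname{atan}{\left(9 \right)}}{4}.

Antiderivative: F(t) = \frac{3 \sin{\left(5 t^{2} + 2 t + 1 \right)} \operatorname{atan}{\left(3 t \right)}}{4}; value = - \frac{3 \sin{\left(8 \right)} \operatorname{atan}{\left(3 \right)}}{4} + \frac{3 \sin{\left(52 \right)} \operatorname{atan}{\left(9 \right)}}{4}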